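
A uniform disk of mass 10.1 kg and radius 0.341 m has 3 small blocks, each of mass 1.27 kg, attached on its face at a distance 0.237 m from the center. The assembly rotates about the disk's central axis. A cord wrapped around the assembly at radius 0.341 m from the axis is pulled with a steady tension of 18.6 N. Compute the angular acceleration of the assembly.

α ≈ 7.92 rad/s²

I_disk = ½MR² = ½(10.1)(0.341)² = 0.5872 kg·m².
I_blocks = 3·m·r² = 3(1.27)(0.237)² = 0.2140 kg·m².
Total I = 0.8012 kg·m².
τ = F r = (18.6)(0.341) = 6.343 N·m.
α = τ/I = 6.343/0.8012 = 7.916 rad/s².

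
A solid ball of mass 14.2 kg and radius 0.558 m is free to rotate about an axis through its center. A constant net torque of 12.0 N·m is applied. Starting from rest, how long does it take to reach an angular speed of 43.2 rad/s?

I = (2/5)MR² = (2/5)(14.2)(0.558)² = 1.769 kg·m².
α = τ/I = 12.0/1.769 = 6.785 rad/s².
ω = αt ⇒ t = ω/α = 43.2/6.785 = 6.367 s.

t ≈ 6.37 s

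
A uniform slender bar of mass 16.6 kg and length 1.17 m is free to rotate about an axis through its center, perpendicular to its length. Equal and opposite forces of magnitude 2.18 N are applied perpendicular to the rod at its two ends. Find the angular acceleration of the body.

I = (1/12)ML² = (1/12)(16.6)(1.17)² = 1.894 kg·m².
The couple gives τ = F·(L/2) + F·(L/2) = F L = (2.18)(1.17) = 2.551 N·m.
From τ = Iα: α = 2.551/1.894 = 1.347 rad/s².

α ≈ 1.35 rad/s²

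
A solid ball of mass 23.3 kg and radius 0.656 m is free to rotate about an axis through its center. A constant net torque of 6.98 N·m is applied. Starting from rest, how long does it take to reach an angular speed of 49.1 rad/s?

I = (2/5)MR² = (2/5)(23.3)(0.656)² = 4.011 kg·m².
α = τ/I = 6.98/4.011 = 1.740 rad/s².
ω = αt ⇒ t = ω/α = 49.1/1.740 = 28.21 s.

t ≈ 28.2 s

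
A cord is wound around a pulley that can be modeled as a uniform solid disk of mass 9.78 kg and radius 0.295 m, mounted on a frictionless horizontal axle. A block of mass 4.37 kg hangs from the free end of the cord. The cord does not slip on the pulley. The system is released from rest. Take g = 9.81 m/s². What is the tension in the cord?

I = ½MR² = (1/2)(9.78)(0.295)² = 0.4256 kg·m².
Block: mg − T = ma. Pulley: TR = Iα. No-slip: a = αR, so T = (I/R²)a = 4.890·a.
Then mg = (m + 4.890)a, so a = (4.37)(9.81)/(4.37 + 4.890) = 4.630 m/s².
T = 4.890·a = 22.64 N.

T ≈ 22.6 N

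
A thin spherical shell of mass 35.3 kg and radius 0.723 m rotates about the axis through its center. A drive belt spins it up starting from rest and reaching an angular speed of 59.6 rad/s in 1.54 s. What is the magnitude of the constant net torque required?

I = (2/3)MR² = (2/3)(35.3)(0.723)² = 12.30 kg·m².
α = Δω/Δt = (59.6 − 0)/1.54 = 38.70 rad/s².
τ = Iα = (12.30)(38.70) = 476.1 N·m.

τ ≈ 476 N·m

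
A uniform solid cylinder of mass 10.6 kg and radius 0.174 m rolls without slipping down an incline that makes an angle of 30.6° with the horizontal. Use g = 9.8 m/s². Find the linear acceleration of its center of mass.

a ≈ 3.33 m/s²

Translation along the incline: Mg sinθ − f = Ma.
Rotation about the center: fR = Iα with I = ½MR². No-slip gives a = αR, so f = (I/R²)a = (1/2)M a.
Substituting: Mg sinθ = (1 + 0.5000)Ma, so a = g sinθ/(1 + 0.5000) = (9.8) sin 30.6° / 1.500 = 3.326 m/s².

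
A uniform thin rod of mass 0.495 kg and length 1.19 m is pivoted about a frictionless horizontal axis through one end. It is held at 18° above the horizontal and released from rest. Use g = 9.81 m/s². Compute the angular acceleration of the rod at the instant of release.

About the pivot, I = (1/3)ML² = (1/3)(0.495)(1.19)² = 0.2337 kg·m².
The weight acts at the center, a distance L/2 = 0.5950 m from the pivot; τ = Mg(L/2) cos 18° = 2.748 N·m.
α = τ/I = 2.748/0.2337 = 11.76 rad/s².

α ≈ 11.8 rad/s²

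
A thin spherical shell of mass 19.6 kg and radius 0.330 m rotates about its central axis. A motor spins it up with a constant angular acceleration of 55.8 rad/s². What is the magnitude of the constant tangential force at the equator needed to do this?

I = (2/3)MR² = (2/3)(19.6)(0.330)² = 1.423 kg·m².
The required torque is τ = Iα = (1.423)(55.80) = 79.40 N·m.
A tangential force at the equator gives τ = FR, so F = τ/R = 79.40/0.330 = 240.6 N.

F ≈ 241 N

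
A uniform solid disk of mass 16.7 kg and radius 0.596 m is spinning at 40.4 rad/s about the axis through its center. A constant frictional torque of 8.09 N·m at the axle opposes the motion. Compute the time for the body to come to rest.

t ≈ 14.8 s

I = ½MR² = (1/2)(16.7)(0.596)² = 2.966 kg·m².
The net torque has magnitude 8.09 N·m, opposing ω.
|α| = τ/I = 8.090/2.966 = 2.728 rad/s² (deceleration).
0 = ω₀ − |α|t ⇒ t = ω₀/|α| = 40.4/2.728 = 14.81 s.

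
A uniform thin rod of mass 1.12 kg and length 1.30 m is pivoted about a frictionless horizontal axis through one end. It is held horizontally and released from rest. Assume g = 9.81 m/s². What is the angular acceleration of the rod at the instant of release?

α ≈ 11.3 rad/s²

About the pivot, I = (1/3)ML² = (1/3)(1.12)(1.30)² = 0.6309 kg·m².
The weight acts at the center, a distance L/2 = 0.6500 m from the pivot; τ = Mg(L/2) = 7.142 N·m.
α = τ/I = 7.142/0.6309 = 11.32 rad/s².
(Equivalently α = (3g/(2L)) = 11.32 rad/s².)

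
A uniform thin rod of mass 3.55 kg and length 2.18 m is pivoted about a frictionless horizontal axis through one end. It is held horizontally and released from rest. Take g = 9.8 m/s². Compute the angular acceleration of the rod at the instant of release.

α ≈ 6.74 rad/s²

About the pivot, I = (1/3)ML² = (1/3)(3.55)(2.18)² = 5.624 kg·m².
The weight acts at the center, a distance L/2 = 1.090 m from the pivot; τ = Mg(L/2) = 37.92 N·m.
α = τ/I = 37.92/5.624 = 6.743 rad/s².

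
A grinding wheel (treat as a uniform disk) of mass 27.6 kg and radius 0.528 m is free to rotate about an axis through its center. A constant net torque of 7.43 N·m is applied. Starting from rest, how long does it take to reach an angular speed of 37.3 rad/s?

I = ½MR² = (1/2)(27.6)(0.528)² = 3.847 kg·m².
α = τ/I = 7.43/3.847 = 1.931 rad/s².
ω = αt ⇒ t = ω/α = 37.3/1.931 = 19.31 s.

t ≈ 19.3 s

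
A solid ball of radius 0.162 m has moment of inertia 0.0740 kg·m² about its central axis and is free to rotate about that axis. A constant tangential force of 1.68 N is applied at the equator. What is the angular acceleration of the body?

α ≈ 3.68 rad/s²

τ = F R = (1.68)(0.162) = 0.2722 N·m.
From τ = Iα: α = 0.2722/0.07400 = 3.678 rad/s².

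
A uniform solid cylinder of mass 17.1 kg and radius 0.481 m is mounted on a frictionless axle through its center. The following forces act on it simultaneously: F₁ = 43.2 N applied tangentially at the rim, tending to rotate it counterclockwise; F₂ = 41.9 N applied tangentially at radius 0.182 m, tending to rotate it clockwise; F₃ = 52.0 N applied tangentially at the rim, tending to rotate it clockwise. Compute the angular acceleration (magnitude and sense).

I = ½MR² = (1/2)(17.1)(0.481)² = 1.978 kg·m².
Taking counterclockwise as positive: τ₁ = +(43.2)(0.481) = +20.78 N·m; τ₂ = −(41.9)(0.182) = −7.626 N·m; τ₃ = −(52.0)(0.481) = −25.01 N·m.
Net torque τ = -11.86 N·m.
α = τ/I = -11.86/1.978 = -5.995 rad/s².

α ≈ 5.99 rad/s², clockwise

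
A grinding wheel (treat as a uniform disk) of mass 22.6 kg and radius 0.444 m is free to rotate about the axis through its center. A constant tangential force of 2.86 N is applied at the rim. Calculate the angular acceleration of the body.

I = ½MR² = (1/2)(22.6)(0.444)² = 2.228 kg·m².
τ = F R = (2.86)(0.444) = 1.270 N·m.
Newton's second law for rotation, τ = Iα, gives α = τ/I = 1.270/2.228 = 0.5700 rad/s².

α ≈ 0.570 rad/s²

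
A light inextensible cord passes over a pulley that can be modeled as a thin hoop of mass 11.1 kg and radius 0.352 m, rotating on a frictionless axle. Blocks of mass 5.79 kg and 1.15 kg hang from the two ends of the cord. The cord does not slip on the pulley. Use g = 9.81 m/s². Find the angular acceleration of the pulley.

α ≈ 7.17 rad/s²

I = MR² = (11.1)(0.352)² = 1.375 kg·m².
Heavier block: m₁g − T₁ = m₁a. Lighter block: T₂ − m₂g = m₂a.
Pulley: (T₁ − T₂)R = Iα = I(a/R), so T₁ − T₂ = (I/R²)a = 1·M_p a = 11.10·a.
Adding the three: (m₁ − m₂)g = (m₁ + m₂ + 11.10)a, so a = (5.79 − 1.15)(9.81)/(5.79 + 1.15 + 11.10) = 2.523 m/s².
α = a/R = 2.523/0.352 = 7.168 rad/s².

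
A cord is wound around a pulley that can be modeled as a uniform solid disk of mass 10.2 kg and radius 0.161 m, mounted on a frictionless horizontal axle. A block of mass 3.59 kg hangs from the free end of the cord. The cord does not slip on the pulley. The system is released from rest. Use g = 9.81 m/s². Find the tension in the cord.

T ≈ 20.7 N

I = ½MR² = (1/2)(10.2)(0.161)² = 0.1322 kg·m².
Block: mg − T = ma. Pulley: TR = Iα. No-slip: a = αR, so T = (I/R²)a = 5.100·a.
Then mg = (m + 5.100)a, so a = (3.59)(9.81)/(3.59 + 5.100) = 4.053 m/s².
T = 5.100·a = 20.67 N.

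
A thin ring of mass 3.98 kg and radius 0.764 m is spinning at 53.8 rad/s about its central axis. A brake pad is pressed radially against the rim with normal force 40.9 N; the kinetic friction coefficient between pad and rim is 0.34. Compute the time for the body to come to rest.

t ≈ 11.8 s

I = MR² = (3.98)(0.764)² = 2.323 kg·m².
Friction force f = μN = (0.34)(40.9) = 13.91 N at the rim; torque magnitude τ = fR = 10.62 N·m, opposing ω.
|α| = τ/I = 10.62/2.323 = 4.573 rad/s² (deceleration).
0 = ω₀ − |α|t ⇒ t = ω₀/|α| = 53.8/4.573 = 11.76 s.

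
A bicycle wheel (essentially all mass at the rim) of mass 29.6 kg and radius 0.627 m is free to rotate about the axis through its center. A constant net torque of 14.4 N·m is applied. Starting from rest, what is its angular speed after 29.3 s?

ω ≈ 36.3 rad/s

I = MR² = (29.6)(0.627)² = 11.64 kg·m².
α = τ/I = 14.4/11.64 = 1.237 rad/s².
ω = ω₀ + αt = 0 + (1.237)(29.3) = 36.26 rad/s.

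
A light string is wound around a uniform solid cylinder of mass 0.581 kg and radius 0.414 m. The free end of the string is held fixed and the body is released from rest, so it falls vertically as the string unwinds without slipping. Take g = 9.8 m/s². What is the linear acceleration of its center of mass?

Translation: Mg − T = Ma. Rotation about the center: TR = Iα with I = ½MR².
With a = αR: T = (I/R²)a = (1/2)M a, so Mg = (1 + 0.5000)Ma.
a = g/(1 + 0.5000) = 9.8/1.500 = 6.533 m/s².

a ≈ 6.53 m/s²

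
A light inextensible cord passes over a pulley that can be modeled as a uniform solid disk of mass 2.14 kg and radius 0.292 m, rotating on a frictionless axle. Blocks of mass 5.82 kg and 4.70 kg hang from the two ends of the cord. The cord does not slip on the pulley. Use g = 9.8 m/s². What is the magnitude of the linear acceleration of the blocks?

I = ½MR² = (1/2)(2.14)(0.292)² = 0.09123 kg·m².
Heavier block: m₁g − T₁ = m₁a. Lighter block: T₂ − m₂g = m₂a.
Pulley: (T₁ − T₂)R = Iα = I(a/R), so T₁ − T₂ = (I/R²)a = (1/2)M_p a = 1.070·a.
Adding the three: (m₁ − m₂)g = (m₁ + m₂ + 1.070)a, so a = (5.82 − 4.70)(9.8)/(5.82 + 4.70 + 1.070) = 0.9470 m/s².

a ≈ 0.947 m/s²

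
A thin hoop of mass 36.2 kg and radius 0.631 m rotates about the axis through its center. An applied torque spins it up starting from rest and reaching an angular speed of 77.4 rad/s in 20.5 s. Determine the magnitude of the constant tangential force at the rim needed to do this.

F ≈ 86.2 N

I = MR² = (36.2)(0.631)² = 14.41 kg·m².
α = Δω/Δt = (77.4 − 0)/20.5 = 3.776 rad/s².
The required torque is τ = Iα = (14.41)(3.776) = 54.42 N·m.
A tangential force at the rim gives τ = FR, so F = τ/R = 54.42/0.631 = 86.24 N.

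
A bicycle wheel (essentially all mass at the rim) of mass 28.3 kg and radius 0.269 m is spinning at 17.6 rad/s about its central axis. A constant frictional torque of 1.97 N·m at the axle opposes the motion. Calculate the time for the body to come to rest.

I = MR² = (28.3)(0.269)² = 2.048 kg·m².
The net torque has magnitude 1.97 N·m, opposing ω.
|α| = τ/I = 1.970/2.048 = 0.9620 rad/s² (deceleration).
0 = ω₀ − |α|t ⇒ t = ω₀/|α| = 17.6/0.9620 = 18.30 s.

t ≈ 18.3 s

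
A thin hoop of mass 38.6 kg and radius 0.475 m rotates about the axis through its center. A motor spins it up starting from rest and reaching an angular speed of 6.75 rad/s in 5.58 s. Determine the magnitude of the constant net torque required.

τ ≈ 10.5 N·m

I = MR² = (38.6)(0.475)² = 8.709 kg·m².
α = Δω/Δt = (6.75 − 0)/5.58 = 1.210 rad/s².
τ = Iα = (8.709)(1.210) = 10.54 N·m.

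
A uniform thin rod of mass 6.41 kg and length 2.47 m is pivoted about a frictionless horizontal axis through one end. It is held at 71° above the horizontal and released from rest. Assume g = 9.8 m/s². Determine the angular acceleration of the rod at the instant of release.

About the pivot, I = (1/3)ML² = (1/3)(6.41)(2.47)² = 13.04 kg·m².
The weight acts at the center, a distance L/2 = 1.235 m from the pivot; τ = Mg(L/2) cos 71° = 25.26 N·m.
α = τ/I = 25.26/13.04 = 1.938 rad/s².
(Equivalently α = (3g/(2L)) cos 71° = 1.938 rad/s².)

α ≈ 1.94 rad/s²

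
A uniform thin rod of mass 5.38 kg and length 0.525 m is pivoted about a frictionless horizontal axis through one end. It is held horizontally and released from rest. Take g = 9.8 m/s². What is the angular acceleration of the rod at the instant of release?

α ≈ 28.0 rad/s²

About the pivot, I = (1/3)ML² = (1/3)(5.38)(0.525)² = 0.4943 kg·m².
The weight acts at the center, a distance L/2 = 0.2625 m from the pivot; τ = Mg(L/2) = 13.84 N·m.
α = τ/I = 13.84/0.4943 = 28.00 rad/s².
(Equivalently α = (3g/(2L)) = 28.00 rad/s².)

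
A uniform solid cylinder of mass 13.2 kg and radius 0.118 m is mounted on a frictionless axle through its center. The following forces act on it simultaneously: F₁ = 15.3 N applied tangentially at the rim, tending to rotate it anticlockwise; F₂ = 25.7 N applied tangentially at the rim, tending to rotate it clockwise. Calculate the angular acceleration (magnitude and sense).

I = ½MR² = (1/2)(13.2)(0.118)² = 0.09190 kg·m².
Taking anticlockwise as positive: τ₁ = +(15.3)(0.118) = +1.805 N·m; τ₂ = −(25.7)(0.118) = −3.033 N·m.
Net torque τ = -1.227 N·m.
α = τ/I = -1.227/0.09190 = -13.35 rad/s².

α ≈ 13.4 rad/s², clockwise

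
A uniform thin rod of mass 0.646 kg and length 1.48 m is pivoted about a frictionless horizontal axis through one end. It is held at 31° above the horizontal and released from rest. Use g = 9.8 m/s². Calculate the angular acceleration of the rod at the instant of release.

About the pivot, I = (1/3)ML² = (1/3)(0.646)(1.48)² = 0.4717 kg·m².
The weight acts at the center, a distance L/2 = 0.7400 m from the pivot; τ = Mg(L/2) cos 31° = 4.016 N·m.
α = τ/I = 4.016/0.4717 = 8.514 rad/s².
(Equivalently α = (3g/(2L)) cos 31° = 8.514 rad/s².)

α ≈ 8.51 rad/s²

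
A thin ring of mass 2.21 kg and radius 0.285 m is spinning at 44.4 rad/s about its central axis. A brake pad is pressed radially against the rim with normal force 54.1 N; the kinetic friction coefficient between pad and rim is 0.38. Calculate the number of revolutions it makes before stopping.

≈ 4.81 revolutions

I = MR² = (2.21)(0.285)² = 0.1795 kg·m².
Friction force f = μN = (0.38)(54.1) = 20.56 N at the rim; torque magnitude τ = fR = 5.859 N·m, opposing ω.
|α| = τ/I = 5.859/0.1795 = 32.64 rad/s² (deceleration).
ω² = ω₀² − 2|α|θ with ω = 0 ⇒ θ = ω₀²/(2|α|) = 30.20 rad = 4.806 rev.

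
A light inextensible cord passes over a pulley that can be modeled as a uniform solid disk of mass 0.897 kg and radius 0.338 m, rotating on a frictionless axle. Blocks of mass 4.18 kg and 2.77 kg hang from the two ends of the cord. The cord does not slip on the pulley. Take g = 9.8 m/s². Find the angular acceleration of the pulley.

I = ½MR² = (1/2)(0.897)(0.338)² = 0.05124 kg·m².
Heavier block: m₁g − T₁ = m₁a. Lighter block: T₂ − m₂g = m₂a.
Pulley: (T₁ − T₂)R = Iα = I(a/R), so T₁ − T₂ = (I/R²)a = (1/2)M_p a = 0.4485·a.
Adding the three: (m₁ − m₂)g = (m₁ + m₂ + 0.4485)a, so a = (4.18 − 2.77)(9.8)/(4.18 + 2.77 + 0.4485) = 1.868 m/s².
α = a/R = 1.868/0.338 = 5.526 rad/s².

α ≈ 5.53 rad/s²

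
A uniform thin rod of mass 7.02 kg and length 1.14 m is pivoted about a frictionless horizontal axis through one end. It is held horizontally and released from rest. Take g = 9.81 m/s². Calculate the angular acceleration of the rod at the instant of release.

α ≈ 12.9 rad/s²

About the pivot, I = (1/3)ML² = (1/3)(7.02)(1.14)² = 3.041 kg·m².
The weight acts at the center, a distance L/2 = 0.5700 m from the pivot; τ = Mg(L/2) = 39.25 N·m.
α = τ/I = 39.25/3.041 = 12.91 rad/s².
(Equivalently α = (3g/(2L)) = 12.91 rad/s².)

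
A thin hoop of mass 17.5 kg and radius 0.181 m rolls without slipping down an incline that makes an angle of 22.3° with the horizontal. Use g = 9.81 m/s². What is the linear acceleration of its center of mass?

Translation along the incline: Mg sinθ − f = Ma.
Rotation about the center: fR = Iα with I = MR². No-slip gives a = αR, so f = (I/R²)a = M a.
Substituting: Mg sinθ = (1 + 1.000)Ma, so a = g sinθ/(1 + 1.000) = (9.81) sin 22.3° / 2.000 = 1.861 m/s².

a ≈ 1.86 m/s²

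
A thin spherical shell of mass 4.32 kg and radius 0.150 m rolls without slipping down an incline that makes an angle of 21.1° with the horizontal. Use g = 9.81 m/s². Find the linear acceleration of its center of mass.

Translation along the incline: Mg sinθ − f = Ma.
Rotation about the center: fR = Iα with I = (2/3)MR². No-slip gives a = αR, so f = (I/R²)a = (2/3)M a.
Substituting: Mg sinθ = (1 + 0.6667)Ma, so a = g sinθ/(1 + 0.6667) = (9.81) sin 21.1° / 1.667 = 2.119 m/s².

a ≈ 2.12 m/s²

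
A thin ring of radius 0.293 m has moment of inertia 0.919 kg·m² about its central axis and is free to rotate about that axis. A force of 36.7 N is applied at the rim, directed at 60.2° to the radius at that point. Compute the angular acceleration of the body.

Only the tangential component produces torque: τ = F R sinθ = (36.7)(0.293) sin 60.2° = 9.331 N·m.
Newton's second law for rotation, τ = Iα, gives α = τ/I = 9.331/0.9190 = 10.15 rad/s².

α ≈ 10.2 rad/s²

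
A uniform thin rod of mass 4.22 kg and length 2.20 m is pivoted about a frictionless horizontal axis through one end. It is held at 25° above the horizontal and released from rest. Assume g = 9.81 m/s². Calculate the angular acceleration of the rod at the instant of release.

About the pivot, I = (1/3)ML² = (1/3)(4.22)(2.20)² = 6.808 kg·m².
The weight acts at the center, a distance L/2 = 1.100 m from the pivot; τ = Mg(L/2) cos 25° = 41.27 N·m.
α = τ/I = 41.27/6.808 = 6.062 rad/s².

α ≈ 6.06 rad/s²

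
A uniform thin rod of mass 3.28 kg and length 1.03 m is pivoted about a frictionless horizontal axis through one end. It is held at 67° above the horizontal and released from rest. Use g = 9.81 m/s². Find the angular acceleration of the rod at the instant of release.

About the pivot, I = (1/3)ML² = (1/3)(3.28)(1.03)² = 1.160 kg·m².
The weight acts at the center, a distance L/2 = 0.5150 m from the pivot; τ = Mg(L/2) cos 67° = 6.475 N·m.
α = τ/I = 6.475/1.160 = 5.582 rad/s².
(Equivalently α = (3g/(2L)) cos 67° = 5.582 rad/s².)

α ≈ 5.58 rad/s²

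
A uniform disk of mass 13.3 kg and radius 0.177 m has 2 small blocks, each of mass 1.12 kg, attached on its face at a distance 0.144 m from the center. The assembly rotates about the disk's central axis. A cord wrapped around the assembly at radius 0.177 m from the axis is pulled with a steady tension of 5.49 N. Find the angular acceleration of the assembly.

α ≈ 3.81 rad/s²

I_disk = ½MR² = ½(13.3)(0.177)² = 0.2083 kg·m².
I_blocks = 2·m·r² = 2(1.12)(0.144)² = 0.04645 kg·m².
Total I = 0.2548 kg·m².
τ = F r = (5.49)(0.177) = 0.9717 N·m.
α = τ/I = 0.9717/0.2548 = 3.814 rad/s².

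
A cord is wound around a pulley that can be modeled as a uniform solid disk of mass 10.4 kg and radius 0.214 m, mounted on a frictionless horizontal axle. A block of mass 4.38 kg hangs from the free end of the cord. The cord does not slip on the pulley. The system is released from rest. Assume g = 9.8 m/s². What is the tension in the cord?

I = ½MR² = (1/2)(10.4)(0.214)² = 0.2381 kg·m².
Block: mg − T = ma. Pulley: TR = Iα. No-slip: a = αR, so T = (I/R²)a = 5.200·a.
Then mg = (m + 5.200)a, so a = (4.38)(9.8)/(4.38 + 5.200) = 4.481 m/s².
T = 5.200·a = 23.30 N.

T ≈ 23.3 N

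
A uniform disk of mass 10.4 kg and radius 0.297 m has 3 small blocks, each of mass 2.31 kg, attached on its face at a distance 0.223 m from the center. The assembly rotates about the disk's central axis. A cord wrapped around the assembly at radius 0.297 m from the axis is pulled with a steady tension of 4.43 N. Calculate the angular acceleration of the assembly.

I_disk = ½MR² = ½(10.4)(0.297)² = 0.4587 kg·m².
I_blocks = 3·m·r² = 3(2.31)(0.223)² = 0.3446 kg·m².
Total I = 0.8033 kg·m².
τ = F r = (4.43)(0.297) = 1.316 N·m.
α = τ/I = 1.316/0.8033 = 1.638 rad/s².

α ≈ 1.64 rad/s²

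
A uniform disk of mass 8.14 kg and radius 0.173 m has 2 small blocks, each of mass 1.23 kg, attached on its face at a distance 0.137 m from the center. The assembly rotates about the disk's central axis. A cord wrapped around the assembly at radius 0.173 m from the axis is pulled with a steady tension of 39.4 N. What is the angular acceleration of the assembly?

I_disk = ½MR² = ½(8.14)(0.173)² = 0.1218 kg·m².
I_blocks = 2·m·r² = 2(1.23)(0.137)² = 0.04617 kg·m².
Total I = 0.1680 kg·m².
τ = F r = (39.4)(0.173) = 6.816 N·m.
α = τ/I = 6.816/0.1680 = 40.58 rad/s².

α ≈ 40.6 rad/s²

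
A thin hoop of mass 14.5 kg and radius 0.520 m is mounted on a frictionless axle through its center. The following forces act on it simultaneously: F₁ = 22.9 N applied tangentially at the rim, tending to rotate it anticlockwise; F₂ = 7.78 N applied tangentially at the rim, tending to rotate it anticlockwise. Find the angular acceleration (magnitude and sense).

α ≈ 4.07 rad/s², anticlockwise

I = MR² = (14.5)(0.520)² = 3.921 kg·m².
Taking anticlockwise as positive: τ₁ = +(22.9)(0.520) = +11.91 N·m; τ₂ = +(7.78)(0.520) = +4.046 N·m.
Net torque τ = 15.95 N·m.
α = τ/I = 15.95/3.921 = 4.069 rad/s².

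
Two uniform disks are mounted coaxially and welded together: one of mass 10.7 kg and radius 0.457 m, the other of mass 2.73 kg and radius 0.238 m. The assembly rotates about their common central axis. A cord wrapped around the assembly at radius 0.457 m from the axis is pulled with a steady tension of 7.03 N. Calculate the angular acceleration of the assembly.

I = ½M₁R₁² + ½M₂R₂² = ½(10.7)(0.457)² + ½(2.73)(0.238)² = 1.195 kg·m².
τ = F r = (7.03)(0.457) = 3.213 N·m.
α = τ/I = 3.213/1.195 = 2.689 rad/s².

α ≈ 2.69 rad/s²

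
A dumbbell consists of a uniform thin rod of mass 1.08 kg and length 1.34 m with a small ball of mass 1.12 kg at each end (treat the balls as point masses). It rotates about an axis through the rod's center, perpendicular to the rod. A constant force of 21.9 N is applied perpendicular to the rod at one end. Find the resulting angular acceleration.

I_rod = (1/12)ML² = (1/12)(1.08)(1.34)² = 0.1616 kg·m².
I_balls = 2·m·(L/2)² = 2(1.12)(0.6700)² = 1.006 kg·m².
Total I = 1.167 kg·m².
τ = F·(L/2) = (21.9)(0.670) = 14.67 N·m.
α = τ/I = 14.67/1.167 = 12.57 rad/s².

α ≈ 12.6 rad/s²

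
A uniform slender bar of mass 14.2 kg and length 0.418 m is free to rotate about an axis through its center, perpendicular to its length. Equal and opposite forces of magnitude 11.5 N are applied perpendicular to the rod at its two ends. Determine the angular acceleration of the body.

I = (1/12)ML² = (1/12)(14.2)(0.418)² = 0.2068 kg·m².
The couple gives τ = F·(L/2) + F·(L/2) = F L = (11.5)(0.418) = 4.807 N·m.
Newton's second law for rotation, τ = Iα, gives α = τ/I = 4.807/0.2068 = 23.25 rad/s².

α ≈ 23.2 rad/s²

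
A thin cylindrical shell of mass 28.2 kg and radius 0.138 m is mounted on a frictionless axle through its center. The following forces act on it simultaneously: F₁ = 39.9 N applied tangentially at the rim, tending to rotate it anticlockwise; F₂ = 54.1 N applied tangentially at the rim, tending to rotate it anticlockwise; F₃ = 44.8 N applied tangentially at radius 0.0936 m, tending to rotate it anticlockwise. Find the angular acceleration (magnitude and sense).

I = MR² = (28.2)(0.138)² = 0.5370 kg·m².
Taking anticlockwise as positive: τ₁ = +(39.9)(0.138) = +5.506 N·m; τ₂ = +(54.1)(0.138) = +7.466 N·m; τ₃ = +(44.8)(0.0936) = +4.193 N·m.
Net torque τ = 17.17 N·m.
α = τ/I = 17.17/0.5370 = 31.96 rad/s².

α ≈ 32.0 rad/s², anticlockwise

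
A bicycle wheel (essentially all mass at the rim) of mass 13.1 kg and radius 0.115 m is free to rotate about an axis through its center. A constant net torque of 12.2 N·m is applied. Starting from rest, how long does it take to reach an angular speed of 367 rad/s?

I = MR² = (13.1)(0.115)² = 0.1732 kg·m².
α = τ/I = 12.2/0.1732 = 70.42 rad/s².
ω = αt ⇒ t = ω/α = 367/70.42 = 5.212 s.

t ≈ 5.21 s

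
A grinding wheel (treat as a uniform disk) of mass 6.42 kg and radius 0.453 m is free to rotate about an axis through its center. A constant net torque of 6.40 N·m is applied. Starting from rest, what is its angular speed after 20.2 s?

ω ≈ 196 rad/s

I = ½MR² = (1/2)(6.42)(0.453)² = 0.6587 kg·m².
α = τ/I = 6.40/0.6587 = 9.716 rad/s².
ω = ω₀ + αt = 0 + (9.716)(20.2) = 196.3 rad/s.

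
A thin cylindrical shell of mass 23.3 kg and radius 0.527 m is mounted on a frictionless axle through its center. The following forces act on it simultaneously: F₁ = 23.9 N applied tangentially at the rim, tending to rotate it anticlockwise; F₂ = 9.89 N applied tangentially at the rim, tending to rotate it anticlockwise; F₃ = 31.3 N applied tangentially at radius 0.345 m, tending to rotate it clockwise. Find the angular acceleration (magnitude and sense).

α ≈ 1.08 rad/s², anticlockwise

I = MR² = (23.3)(0.527)² = 6.471 kg·m².
Taking anticlockwise as positive: τ₁ = +(23.9)(0.527) = +12.60 N·m; τ₂ = +(9.89)(0.527) = +5.212 N·m; τ₃ = −(31.3)(0.345) = −10.80 N·m.
Net torque τ = 7.009 N·m.
α = τ/I = 7.009/6.471 = 1.083 rad/s².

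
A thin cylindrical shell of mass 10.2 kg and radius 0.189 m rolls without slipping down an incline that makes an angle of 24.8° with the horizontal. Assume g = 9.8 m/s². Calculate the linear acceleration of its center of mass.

a ≈ 2.06 m/s²

Translation along the incline: Mg sinθ − f = Ma.
Rotation about the center: fR = Iα with I = MR². No-slip gives a = αR, so f = (I/R²)a = M a.
Substituting: Mg sinθ = (1 + 1.000)Ma, so a = g sinθ/(1 + 1.000) = (9.8) sin 24.8° / 2.000 = 2.055 m/s².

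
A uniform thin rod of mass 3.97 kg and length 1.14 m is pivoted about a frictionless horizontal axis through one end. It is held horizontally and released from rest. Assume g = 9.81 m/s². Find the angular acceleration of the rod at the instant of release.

α ≈ 12.9 rad/s²

About the pivot, I = (1/3)ML² = (1/3)(3.97)(1.14)² = 1.720 kg·m².
The weight acts at the center, a distance L/2 = 0.5700 m from the pivot; τ = Mg(L/2) = 22.20 N·m.
α = τ/I = 22.20/1.720 = 12.91 rad/s².
(Equivalently α = (3g/(2L)) = 12.91 rad/s².)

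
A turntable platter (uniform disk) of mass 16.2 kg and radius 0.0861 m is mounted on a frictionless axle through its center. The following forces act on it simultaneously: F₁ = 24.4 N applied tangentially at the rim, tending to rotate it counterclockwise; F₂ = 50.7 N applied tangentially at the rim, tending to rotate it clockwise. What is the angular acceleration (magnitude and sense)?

I = ½MR² = (1/2)(16.2)(0.0861)² = 0.06005 kg·m².
Taking counterclockwise as positive: τ₁ = +(24.4)(0.0861) = +2.101 N·m; τ₂ = −(50.7)(0.0861) = −4.365 N·m.
Net torque τ = -2.264 N·m.
α = τ/I = -2.264/0.06005 = -37.71 rad/s².

α ≈ 37.7 rad/s², clockwise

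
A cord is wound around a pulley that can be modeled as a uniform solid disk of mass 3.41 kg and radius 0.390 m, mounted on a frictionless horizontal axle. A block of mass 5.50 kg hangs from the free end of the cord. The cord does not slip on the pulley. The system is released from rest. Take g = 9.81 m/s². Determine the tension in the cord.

I = ½MR² = (1/2)(3.41)(0.390)² = 0.2593 kg·m².
Block: mg − T = ma. Pulley: TR = Iα. No-slip: a = αR, so T = (I/R²)a = 1.705·a.
Then mg = (m + 1.705)a, so a = (5.50)(9.81)/(5.50 + 1.705) = 7.489 m/s².
T = 1.705·a = 12.77 N.

T ≈ 12.8 N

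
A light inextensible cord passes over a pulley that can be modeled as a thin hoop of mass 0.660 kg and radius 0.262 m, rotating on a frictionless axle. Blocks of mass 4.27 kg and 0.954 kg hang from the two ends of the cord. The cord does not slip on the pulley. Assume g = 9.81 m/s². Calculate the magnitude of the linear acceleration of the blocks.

a ≈ 5.53 m/s²

I = MR² = (0.660)(0.262)² = 0.04531 kg·m².
Heavier block: m₁g − T₁ = m₁a. Lighter block: T₂ − m₂g = m₂a.
Pulley: (T₁ − T₂)R = Iα = I(a/R), so T₁ − T₂ = (I/R²)a = 1·M_p a = 0.6600·a.
Adding the three: (m₁ − m₂)g = (m₁ + m₂ + 0.6600)a, so a = (4.27 − 0.954)(9.81)/(4.27 + 0.954 + 0.6600) = 5.529 m/s².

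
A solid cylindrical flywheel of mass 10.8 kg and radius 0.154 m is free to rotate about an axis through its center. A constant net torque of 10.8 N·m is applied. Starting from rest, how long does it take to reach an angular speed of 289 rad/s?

t ≈ 3.43 s

I = ½MR² = (1/2)(10.8)(0.154)² = 0.1281 kg·m².
α = τ/I = 10.8/0.1281 = 84.33 rad/s².
ω = αt ⇒ t = ω/α = 289/84.33 = 3.427 s.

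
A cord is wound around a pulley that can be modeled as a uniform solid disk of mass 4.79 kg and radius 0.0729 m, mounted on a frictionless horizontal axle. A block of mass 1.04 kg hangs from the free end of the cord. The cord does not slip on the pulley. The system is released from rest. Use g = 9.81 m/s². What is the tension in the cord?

I = ½MR² = (1/2)(4.79)(0.0729)² = 0.01273 kg·m².
Block: mg − T = ma. Pulley: TR = Iα. No-slip: a = αR, so T = (I/R²)a = 2.395·a.
Then mg = (m + 2.395)a, so a = (1.04)(9.81)/(1.04 + 2.395) = 2.970 m/s².
T = 2.395·a = 7.113 N.

T ≈ 7.11 N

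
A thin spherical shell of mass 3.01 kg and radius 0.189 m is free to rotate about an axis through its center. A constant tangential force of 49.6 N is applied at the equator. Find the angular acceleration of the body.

I = (2/3)MR² = (2/3)(3.01)(0.189)² = 0.07168 kg·m².
τ = F R = (49.6)(0.189) = 9.374 N·m.
Newton's second law for rotation, τ = Iα, gives α = τ/I = 9.374/0.07168 = 130.8 rad/s².

α ≈ 131 rad/s²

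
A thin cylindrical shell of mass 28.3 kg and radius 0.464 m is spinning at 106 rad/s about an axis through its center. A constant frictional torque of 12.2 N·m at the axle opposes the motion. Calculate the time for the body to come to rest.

I = MR² = (28.3)(0.464)² = 6.093 kg·m².
The net torque has magnitude 12.2 N·m, opposing ω.
|α| = τ/I = 12.20/6.093 = 2.002 rad/s² (deceleration).
0 = ω₀ − |α|t ⇒ t = ω₀/|α| = 106/2.002 = 52.94 s.

t ≈ 52.9 s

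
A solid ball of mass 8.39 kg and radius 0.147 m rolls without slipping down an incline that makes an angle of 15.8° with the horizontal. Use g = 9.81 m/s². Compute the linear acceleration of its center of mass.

a ≈ 1.91 m/s²

Translation along the incline: Mg sinθ − f = Ma.
Rotation about the center: fR = Iα with I = (2/5)MR². No-slip gives a = αR, so f = (I/R²)a = (2/5)M a.
Substituting: Mg sinθ = (1 + 0.4000)Ma, so a = g sinθ/(1 + 0.4000) = (9.81) sin 15.8° / 1.400 = 1.908 m/s².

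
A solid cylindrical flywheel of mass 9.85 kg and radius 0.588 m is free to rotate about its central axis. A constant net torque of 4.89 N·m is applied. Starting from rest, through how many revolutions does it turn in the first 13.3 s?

≈ 40.4 revolutions

I = ½MR² = (1/2)(9.85)(0.588)² = 1.703 kg·m².
α = τ/I = 4.89/1.703 = 2.872 rad/s².
θ = ½αt² = ½(2.872)(13.3)² = 254.0 rad.
Revolutions = θ/(2π) = 40.42.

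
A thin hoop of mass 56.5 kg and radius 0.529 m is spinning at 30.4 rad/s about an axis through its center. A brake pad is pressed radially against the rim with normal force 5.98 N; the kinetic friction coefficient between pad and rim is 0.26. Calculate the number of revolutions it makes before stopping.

≈ 1410 revolutions

I = MR² = (56.5)(0.529)² = 15.81 kg·m².
Friction force f = μN = (0.26)(5.98) = 1.555 N at the rim; torque magnitude τ = fR = 0.8225 N·m, opposing ω.
|α| = τ/I = 0.8225/15.81 = 0.05202 rad/s² (deceleration).
ω² = ω₀² − 2|α|θ with ω = 0 ⇒ θ = ω₀²/(2|α|) = 8883 rad = 1414 rev.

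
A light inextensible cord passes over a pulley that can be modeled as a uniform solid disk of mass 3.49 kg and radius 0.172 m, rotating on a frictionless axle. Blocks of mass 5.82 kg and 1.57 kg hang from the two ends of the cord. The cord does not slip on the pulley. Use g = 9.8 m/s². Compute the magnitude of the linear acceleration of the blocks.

a ≈ 4.56 m/s²

I = ½MR² = (1/2)(3.49)(0.172)² = 0.05162 kg·m².
Heavier block: m₁g − T₁ = m₁a. Lighter block: T₂ − m₂g = m₂a.
Pulley: (T₁ − T₂)R = Iα = I(a/R), so T₁ − T₂ = (I/R²)a = (1/2)M_p a = 1.745·a.
Adding the three: (m₁ − m₂)g = (m₁ + m₂ + 1.745)a, so a = (5.82 − 1.57)(9.8)/(5.82 + 1.57 + 1.745) = 4.559 m/s².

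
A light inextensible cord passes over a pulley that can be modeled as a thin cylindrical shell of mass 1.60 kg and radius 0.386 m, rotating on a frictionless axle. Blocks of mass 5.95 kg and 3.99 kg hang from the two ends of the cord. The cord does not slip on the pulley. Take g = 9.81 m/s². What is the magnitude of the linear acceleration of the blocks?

a ≈ 1.67 m/s²

I = MR² = (1.60)(0.386)² = 0.2384 kg·m².
Heavier block: m₁g − T₁ = m₁a. Lighter block: T₂ − m₂g = m₂a.
Pulley: (T₁ − T₂)R = Iα = I(a/R), so T₁ − T₂ = (I/R²)a = 1·M_p a = 1.600·a.
Adding the three: (m₁ − m₂)g = (m₁ + m₂ + 1.600)a, so a = (5.95 − 3.99)(9.81)/(5.95 + 3.99 + 1.600) = 1.666 m/s².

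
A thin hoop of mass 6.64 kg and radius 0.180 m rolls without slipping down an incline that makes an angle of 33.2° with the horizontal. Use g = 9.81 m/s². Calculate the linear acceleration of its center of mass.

a ≈ 2.69 m/s²

Translation along the incline: Mg sinθ − f = Ma.
Rotation about the center: fR = Iα with I = MR². No-slip gives a = αR, so f = (I/R²)a = M a.
Substituting: Mg sinθ = (1 + 1.000)Ma, so a = g sinθ/(1 + 1.000) = (9.81) sin 33.2° / 2.000 = 2.686 m/s².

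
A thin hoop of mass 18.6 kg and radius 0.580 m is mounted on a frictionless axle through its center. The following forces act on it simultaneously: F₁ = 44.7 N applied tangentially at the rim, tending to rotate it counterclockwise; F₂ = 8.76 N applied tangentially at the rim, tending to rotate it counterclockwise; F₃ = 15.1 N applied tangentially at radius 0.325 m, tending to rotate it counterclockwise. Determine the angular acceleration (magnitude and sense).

α ≈ 5.74 rad/s², counterclockwise

I = MR² = (18.6)(0.580)² = 6.257 kg·m².
Taking counterclockwise as positive: τ₁ = +(44.7)(0.580) = +25.93 N·m; τ₂ = +(8.76)(0.580) = +5.081 N·m; τ₃ = +(15.1)(0.325) = +4.907 N·m.
Net torque τ = 35.91 N·m.
α = τ/I = 35.91/6.257 = 5.740 rad/s².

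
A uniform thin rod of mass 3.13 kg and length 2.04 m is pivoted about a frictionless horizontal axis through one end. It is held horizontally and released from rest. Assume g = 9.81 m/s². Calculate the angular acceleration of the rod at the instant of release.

α ≈ 7.21 rad/s²

About the pivot, I = (1/3)ML² = (1/3)(3.13)(2.04)² = 4.342 kg·m².
The weight acts at the center, a distance L/2 = 1.020 m from the pivot; τ = Mg(L/2) = 31.32 N·m.
α = τ/I = 31.32/4.342 = 7.213 rad/s².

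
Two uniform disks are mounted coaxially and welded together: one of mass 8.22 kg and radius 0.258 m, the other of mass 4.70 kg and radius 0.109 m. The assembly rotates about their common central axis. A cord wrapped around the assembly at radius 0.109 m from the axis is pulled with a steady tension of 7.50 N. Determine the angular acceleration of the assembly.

α ≈ 2.71 rad/s²

I = ½M₁R₁² + ½M₂R₂² = ½(8.22)(0.258)² + ½(4.70)(0.109)² = 0.3015 kg·m².
τ = F r = (7.50)(0.109) = 0.8175 N·m.
α = τ/I = 0.8175/0.3015 = 2.711 rad/s².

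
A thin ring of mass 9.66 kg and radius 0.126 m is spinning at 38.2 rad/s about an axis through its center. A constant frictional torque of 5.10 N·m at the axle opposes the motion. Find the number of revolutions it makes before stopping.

≈ 3.49 revolutions

I = MR² = (9.66)(0.126)² = 0.1534 kg·m².
The net torque has magnitude 5.10 N·m, opposing ω.
|α| = τ/I = 5.100/0.1534 = 33.25 rad/s² (deceleration).
ω² = ω₀² − 2|α|θ with ω = 0 ⇒ θ = ω₀²/(2|α|) = 21.94 rad = 3.492 rev.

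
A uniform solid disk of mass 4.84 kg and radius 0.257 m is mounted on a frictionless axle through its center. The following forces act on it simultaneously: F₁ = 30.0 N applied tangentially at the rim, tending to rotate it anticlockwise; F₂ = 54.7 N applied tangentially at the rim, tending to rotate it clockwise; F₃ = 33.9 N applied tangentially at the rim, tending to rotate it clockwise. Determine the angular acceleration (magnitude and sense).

I = ½MR² = (1/2)(4.84)(0.257)² = 0.1598 kg·m².
Taking anticlockwise as positive: τ₁ = +(30.0)(0.257) = +7.710 N·m; τ₂ = −(54.7)(0.257) = −14.06 N·m; τ₃ = −(33.9)(0.257) = −8.712 N·m.
Net torque τ = -15.06 N·m.
α = τ/I = -15.06/0.1598 = -94.22 rad/s².

α ≈ 94.2 rad/s², clockwise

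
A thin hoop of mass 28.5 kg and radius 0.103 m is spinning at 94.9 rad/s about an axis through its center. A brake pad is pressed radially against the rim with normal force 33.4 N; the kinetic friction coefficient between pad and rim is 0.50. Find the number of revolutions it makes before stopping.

≈ 126 revolutions

I = MR² = (28.5)(0.103)² = 0.3024 kg·m².
Friction force f = μN = (0.50)(33.4) = 16.70 N at the rim; torque magnitude τ = fR = 1.720 N·m, opposing ω.
|α| = τ/I = 1.720/0.3024 = 5.689 rad/s² (deceleration).
ω² = ω₀² − 2|α|θ with ω = 0 ⇒ θ = ω₀²/(2|α|) = 791.5 rad = 126.0 rev.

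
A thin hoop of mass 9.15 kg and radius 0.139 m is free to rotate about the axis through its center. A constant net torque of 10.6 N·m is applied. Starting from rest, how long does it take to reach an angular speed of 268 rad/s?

t ≈ 4.47 s

I = MR² = (9.15)(0.139)² = 0.1768 kg·m².
α = τ/I = 10.6/0.1768 = 59.96 rad/s².
ω = αt ⇒ t = ω/α = 268/59.96 = 4.470 s.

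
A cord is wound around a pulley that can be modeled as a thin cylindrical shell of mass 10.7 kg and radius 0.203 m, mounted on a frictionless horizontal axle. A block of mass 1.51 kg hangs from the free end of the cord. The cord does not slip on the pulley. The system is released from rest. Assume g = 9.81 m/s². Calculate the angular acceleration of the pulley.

α ≈ 5.98 rad/s²

I = MR² = (10.7)(0.203)² = 0.4409 kg·m².
Block: mg − T = ma. Pulley: TR = Iα. No-slip: a = αR, so T = (I/R²)a = 10.70·a.
Then mg = (m + 10.70)a, so a = (1.51)(9.81)/(1.51 + 10.70) = 1.213 m/s².
α = a/R = 1.213/0.203 = 5.976 rad/s².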